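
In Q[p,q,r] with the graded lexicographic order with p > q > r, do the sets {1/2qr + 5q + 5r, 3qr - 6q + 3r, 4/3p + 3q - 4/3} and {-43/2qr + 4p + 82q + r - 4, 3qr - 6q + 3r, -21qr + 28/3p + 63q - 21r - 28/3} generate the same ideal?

For a fixed monomial order, each ideal has a unique reduced Gröbner basis; comparing bases decides equality.
Buchberger on the first generating set:
f_1 = 1/2qr + 5q + 5r, LT = qr.
f_2 = 3qr - 6q + 3r, LT = qr.
f_3 = 4/3p + 3q - 4/3, LT = p.

S(f_1,f_2): lcm = qr. S = 12q + 9r.
  leading term q: no divisor's leading term divides it; move 12q to the remainder.
  leading term r: no divisor's leading term divides it; move 9r to the remainder.
  remainder 12q + 9r ≠ 0; add g_4 = 12q + 9r to the basis.

S(f_1,g_4): lcm = qr. S = -3/4r^2 + 10q + 10r.
  leading term r^2: no divisor's leading term divides it; move -3/4r^2 to the remainder.
  leading term q: subtract (5/6)·g_4 from 10q + 10r → 5/2r
  leading term r: no divisor's leading term divides it; move 5/2r to the remainder.
  remainder -3/4r^2 + 5/2r ≠ 0; add g_5 = -3/4r^2 + 5/2r to the basis.

The other S-polynomials (S(f_1,f_3), S(f_2,f_3), S(f_2,g_4), S(f_3,g_4), S(f_1,g_5), S(f_2,g_5), S(f_3,g_5), S(g_4,g_5)) all reduce to 0 modulo the current basis, so we have a Gröbner basis.
Inter-reduce: drop elements whose leading term is divisible by another's, tail-reduce, and make monic.
Reduced Gröbner basis: {r^2 - 10/3r, p - 27/16r - 1, q + 3/4r}.

Buchberger on the second generating set:
h_1 = -43/2qr + 4p + 82q + r - 4, LT = qr.
h_2 = 3qr - 6q + 3r, LT = qr.
h_3 = -21qr + 28/3p + 63q - 21r - 28/3, LT = qr.

S(h_1,h_2): lcm = qr. S = -8/43p - 78/43q - 45/43r + 8/43.
  leading term p: no divisor's leading term divides it; move -8/43p to the remainder.
  leading term q: no divisor's leading term divides it; move -78/43q to the remainder.
  leading term r: no divisor's leading term divides it; move -45/43r to the remainder.
  leading term 1: no divisor's leading term divides it; move 8/43 to the remainder.
  remainder -8/43p - 78/43q - 45/43r + 8/43 ≠ 0; add k_4 = -8/43p - 78/43q - 45/43r + 8/43 to the basis.

S(h_1,h_3): lcm = qr. S = 100/387p - 35/43q - 45/43r - 100/387.
  leading term p: subtract (-25/18)·k_4 from 100/387p - 35/43q - 45/43r - 100/387 → -10/3q - 5/2r
  leading term q: no divisor's leading term divides it; move -10/3q to the remainder.
  leading term r: no divisor's leading term divides it; move -5/2r to the remainder.
  remainder -10/3q - 5/2r ≠ 0; add k_5 = -10/3q - 5/2r to the basis.

S(h_1,k_5): lcm = qr. S = -3/4r^2 - 8/43p - 164/43q - 2/43r + 8/43.
  leading term r^2: no divisor's leading term divides it; move -3/4r^2 to the remainder.
  leading term p: subtract (1)·k_4 from -8/43p - 164/43q - 2/43r + 8/43 → -2q + r
  leading term q: subtract (3/5)·k_5 from -2q + r → 5/2r
  leading term r: no divisor's leading term divides it; move 5/2r to the remainder.
  remainder -3/4r^2 + 5/2r ≠ 0; add k_6 = -3/4r^2 + 5/2r to the basis.

The other S-polynomials (S(h_2,h_3), S(h_1,k_4), S(h_2,k_4), S(h_3,k_4), S(h_2,k_5), S(h_3,k_5), S(k_4,k_5), S(h_1,k_6), S(h_2,k_6), S(h_3,k_6), S(k_4,k_6), S(k_5,k_6)) all reduce to 0 modulo the current basis, so we have a Gröbner basis.
Inter-reduce: drop elements whose leading term is divisible by another's, tail-reduce, and make monic.
Reduced Gröbner basis: {r^2 - 10/3r, p - 27/16r - 1, q + 3/4r}.

These coincide, so the ideals are equal.

Yes, the ideals are equal.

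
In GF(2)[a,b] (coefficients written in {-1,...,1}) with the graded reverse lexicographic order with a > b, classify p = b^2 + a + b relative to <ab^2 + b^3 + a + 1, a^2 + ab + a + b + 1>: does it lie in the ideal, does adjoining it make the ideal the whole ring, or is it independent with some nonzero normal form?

b^2 + a + b is independent of I; its normal form modulo I is a.

First compute the reduced Gröbner basis of I by Buchberger's algorithm.
f_1 = ab^2 + b^3 + a + 1, LT = ab^2.
f_2 = a^2 + ab + a + b + 1, LT = a^2.

S(f_1,f_2): lcm = a^2b^2. S = ab^2 + b^3 + a^2 + b^2 + a.
  leading term ab^2: subtract (1)·f_1 from ab^2 + b^3 + a^2 + b^2 + a → a^2 + b^2 + 1
  leading term a^2: subtract (1)·f_2 from a^2 + b^2 + 1 → ab + b^2 + a + b
  leading term ab: no divisor's leading term divides it; move ab to the remainder.
  leading term b^2: no divisor's leading term divides it; move b^2 to the remainder.
  leading term a: no divisor's leading term divides it; move a to the remainder.
  leading term b: no divisor's leading term divides it; move b to the remainder.
  remainder ab + b^2 + a + b ≠ 0; add h_3 = ab + b^2 + a + b to the basis.

S(f_1,h_3): lcm = ab^2. S = ab + b^2 + a + 1.
  leading term ab: subtract (1)·h_3 from ab + b^2 + a + 1 → b + 1
  leading term b: no divisor's leading term divides it; move b to the remainder.
  leading term 1: no divisor's leading term divides it; move 1 to the remainder.
  remainder b + 1 ≠ 0; add h_4 = b + 1 to the basis.

S(f_2,h_3): lcm = a^2b. S = a^2 + b^2 + b.
  leading term a^2: subtract (1)·f_2 from a^2 + b^2 + b → ab + b^2 + a + 1
  leading term ab: subtract (1)·h_3 from ab + b^2 + a + 1 → b + 1
  leading term b: subtract (1)·h_4 from b + 1 → 0
  remainder 0.

S(f_1,h_4): lcm = ab^2. S = b^3 + ab + a + 1.
  leading term b^3: subtract (b^2)·h_4 from b^3 + ab + a + 1 → ab + b^2 + a + 1
  leading term ab: subtract (1)·h_3 from ab + b^2 + a + 1 → b + 1
  leading term b: subtract (1)·h_4 from b + 1 → 0
  remainder 0.

S(f_2,h_4): leading monomials are coprime, so the S-polynomial reduces to 0 (Buchberger's first criterion).
S(h_3,h_4): lcm = ab. S = b^2 + b.
  leading term b^2: subtract (b)·h_4 from b^2 + b → 0
  remainder 0.

Every S-polynomial of the final basis reduces to 0, so we have a Gröbner basis.
Inter-reduce: drop elements whose leading term is divisible by another's, tail-reduce, and make monic.
Reduced Gröbner basis: {a^2, b + 1}.
Label its elements g_1 = a^2, g_2 = b + 1.

Reduce p = b^2 + a + b modulo G:
  leading term b^2: subtract (b)·g_2 from b^2 + a + b → a
  leading term a: no divisor's leading term divides it; move a to the remainder.
  normal form = a.
The normal form is nonzero, so p ∉ I. Since p minus its normal form lies in I, I + (p) = I + (r) where r = a; decide whether this ideal is the whole ring.
Run Buchberger on G together with r (pairs among the g_i already reduce to 0 since G is a Gröbner basis):
g_1 = a^2, LT = a^2.
g_2 = b + 1, LT = b.
r = a, LT = a.

S(g_1,g_2): leading monomials are coprime, so the S-polynomial reduces to 0 (Buchberger's first criterion).
S(g_1,r): lcm = a^2. S = 0.
  remainder 0.

S(g_2,r): leading monomials are coprime, so the S-polynomial reduces to 0 (Buchberger's first criterion).
Every S-polynomial of the final basis reduces to 0, so we have a Gröbner basis.
Inter-reduce: drop elements whose leading term is divisible by another's, tail-reduce, and make monic.
Reduced Gröbner basis: {a, b + 1}.
The reduced Gröbner basis of I + (p) is {a, b + 1} ≠ {1}, a proper ideal, so the enlarged system stays consistent: p is independent of I, with normal form a.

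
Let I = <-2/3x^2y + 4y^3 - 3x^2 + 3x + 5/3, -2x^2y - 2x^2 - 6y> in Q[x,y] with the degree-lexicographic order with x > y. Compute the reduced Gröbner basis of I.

G = {x^4 - 9/7x^3 + 34/7x^2 - 36/7y^2 - 27/7x + 36/7y - 15/7, x^2y + x^2 + 3y, y^3 - 7/12x^2 + 3/4x + 1/2y + 5/12}

f_1 = -2/3x^2y + 4y^3 - 3x^2 + 3x + 5/3, LT = x^2y.
f_2 = -2x^2y - 2x^2 - 6y, LT = x^2y.

S(f_1,f_2): lcm = x^2y. S = -6y^3 + 7/2x^2 - 9/2x - 3y - 5/2.
  leading term y^3: no divisor's leading term divides it; move -6y^3 to the remainder.
  leading term x^2: no divisor's leading term divides it; move 7/2x^2 to the remainder.
  leading term x: no divisor's leading term divides it; move -9/2x to the remainder.
  leading term y: no divisor's leading term divides it; move -3y to the remainder.
  leading term 1: no divisor's leading term divides it; move -5/2 to the remainder.
  remainder -6y^3 + 7/2x^2 - 9/2x - 3y - 5/2 ≠ 0; add g_3 = -6y^3 + 7/2x^2 - 9/2x - 3y - 5/2 to the basis.

S(f_1,g_3): lcm = x^2y^3. S = -6y^5 + 7/12x^4 + 9/2x^2y^2 - 3/4x^3 - 1/2x^2y - 9/2xy^2 - 5/12x^2 - 5/2y^2.
  leading term y^5: subtract (y^2)·g_3 from -6y^5 + 7/12x^4 + 9/2x^2y^2 - 3/4x^3 - 1/2x^2y - 9/2xy^2 - 5/12x^2 - 5/2y^2 → 7/12x^4 + x^2y^2 - 3/4x^3 - 1/2x^2y + 3y^3 - 5/12x^2
  leading term x^4: no divisor's leading term divides it; move 7/12x^4 to the remainder.
  leading term x^2y^2: subtract (-3/2y)·f_1 from x^2y^2 - 3/4x^3 - 1/2x^2y + 3y^3 - 5/12x^2 → 6y^4 - 3/4x^3 - 5x^2y + 3y^3 - 5/12x^2 + 9/2xy + 5/2y
  leading term y^4: subtract (-y)·g_3 from 6y^4 - 3/4x^3 - 5x^2y + 3y^3 - 5/12x^2 + 9/2xy + 5/2y → -3/4x^3 - 3/2x^2y + 3y^3 - 5/12x^2 - 3y^2
  leading term x^3: no divisor's leading term divides it; move -3/4x^3 to the remainder.
  leading term x^2y: subtract (9/4)·f_1 from -3/2x^2y + 3y^3 - 5/12x^2 - 3y^2 → -6y^3 + 19/3x^2 - 3y^2 - 27/4x - 15/4
  leading term y^3: subtract (1)·g_3 from -6y^3 + 19/3x^2 - 3y^2 - 27/4x - 15/4 → 17/6x^2 - 3y^2 - 9/4x + 3y - 5/4
  leading term x^2: no divisor's leading term divides it; move 17/6x^2 to the remainder.
  leading term y^2: no divisor's leading term divides it; move -3y^2 to the remainder.
  leading term x: no divisor's leading term divides it; move -9/4x to the remainder.
  leading term y: no divisor's leading term divides it; move 3y to the remainder.
  leading term 1: no divisor's leading term divides it; move -5/4 to the remainder.
  remainder 7/12x^4 - 3/4x^3 + 17/6x^2 - 3y^2 - 9/4x + 3y - 5/4 ≠ 0; add g_4 = 7/12x^4 - 3/4x^3 + 17/6x^2 - 3y^2 - 9/4x + 3y - 5/4 to the basis.

The other S-polynomials (S(f_2,g_3), S(f_1,g_4), S(f_2,g_4), S(g_3,g_4)) all reduce to 0 modulo the current basis, so we have a Gröbner basis.
Inter-reduce: drop elements whose leading term is divisible by another's, tail-reduce, and make monic.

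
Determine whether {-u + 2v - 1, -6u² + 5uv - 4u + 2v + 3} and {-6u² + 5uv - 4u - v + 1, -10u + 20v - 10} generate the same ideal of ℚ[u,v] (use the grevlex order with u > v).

No, the ideals differ.

For a fixed monomial order, each ideal has a unique reduced Gröbner basis; comparing bases decides equality.
Buchberger on the first generating set:
f_1 = -u + 2v - 1, LT = u.
f_2 = -6u² + 5uv - 4u + 2v + 3, LT = u².

S(f_1,f_2): lcm = u². S = -7/6uv + ⅓u + ⅓v + ½.
  leading term uv: subtract (7/6v)·f_1 from -7/6uv + ⅓u + ⅓v + ½ → -7/3v² + ⅓u + 3/2v + ½
  leading term v²: no divisor's leading term divides it; move -7/3v² to the remainder.
  leading term u: subtract (-⅓)·f_1 from ⅓u + 3/2v + ½ → 13/6v + ⅙
  leading term v: no divisor's leading term divides it; move 13/6v to the remainder.
  leading term 1: no divisor's leading term divides it; move ⅙ to the remainder.
  remainder -7/3v² + 13/6v + ⅙ ≠ 0; add g_3 = -7/3v² + 13/6v + ⅙ to the basis.

The other S-polynomials (S(f_1,g_3), S(f_2,g_3)) all reduce to 0 modulo the current basis, so we have a Gröbner basis.
Inter-reduce: drop elements whose leading term is divisible by another's, tail-reduce, and make monic.
Reduced Gröbner basis: {v² - 13/14v - 1/14, u - 2v + 1}.

Buchberger on the second generating set:
h_1 = -6u² + 5uv - 4u - v + 1, LT = u².
h_2 = -10u + 20v - 10, LT = u.

S(h_1,h_2): lcm = u². S = 7/6uv - ⅓u + ⅙v - ⅙.
  leading term uv: subtract (-7/60v)·h_2 from 7/6uv - ⅓u + ⅙v - ⅙ → 7/3v² - ⅓u - v - ⅙
  leading term v²: no divisor's leading term divides it; move 7/3v² to the remainder.
  leading term u: subtract (1/30)·h_2 from -⅓u - v - ⅙ → -5/3v + ⅙
  leading term v: no divisor's leading term divides it; move -5/3v to the remainder.
  leading term 1: no divisor's leading term divides it; move ⅙ to the remainder.
  remainder 7/3v² - 5/3v + ⅙ ≠ 0; add k_3 = 7/3v² - 5/3v + ⅙ to the basis.

The other S-polynomials (S(h_1,k_3), S(h_2,k_3)) all reduce to 0 modulo the current basis, so we have a Gröbner basis.
Inter-reduce: drop elements whose leading term is divisible by another's, tail-reduce, and make monic.
Reduced Gröbner basis: {v² - 5/7v + 1/14, u - 2v + 1}.

Since the reduced bases disagree, the two ideals are not the same.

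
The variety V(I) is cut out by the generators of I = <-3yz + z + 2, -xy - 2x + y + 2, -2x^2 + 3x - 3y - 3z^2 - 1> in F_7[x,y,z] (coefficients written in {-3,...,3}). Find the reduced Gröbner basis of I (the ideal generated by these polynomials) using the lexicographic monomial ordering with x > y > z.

This is the nonlinear analogue of row-reducing a linear system.

f_1 = -3yz + z + 2, LT = yz.
f_2 = -xy - 2x + y + 2, LT = xy.
f_3 = -2x^2 + 3x - 3y - 3z^2 - 1, LT = x^2.

S(f_1,f_2): lcm = xyz. S = -3x + yz + 2z.
  leading term x: no divisor's leading term divides it; move -3x to the remainder.
  leading term yz: subtract (2)·f_1 from yz + 2z → 3
  leading term 1: no divisor's leading term divides it; move 3 to the remainder.
  remainder -3x + 3 ≠ 0; add g_4 = -3x + 3 to the basis.

S(f_2,f_3): lcm = x^2y. S = 2x^2 - 3xy - 2x + 2y^2 + 2yz^2 + 3y.
  leading term x^2: subtract (-1)·f_3 from 2x^2 - 3xy - 2x + 2y^2 + 2yz^2 + 3y → -3xy + x + 2y^2 + 2yz^2 - 3z^2 - 1
  leading term xy: subtract (3)·f_2 from -3xy + x + 2y^2 + 2yz^2 - 3z^2 - 1 → 2y^2 + 2yz^2 - 3y - 3z^2
  leading term y^2: no divisor's leading term divides it; move 2y^2 to the remainder.
  leading term yz^2: subtract (-3z)·f_1 from 2yz^2 - 3y - 3z^2 → -3y - z
  leading term y: no divisor's leading term divides it; move -3y to the remainder.
  leading term z: no divisor's leading term divides it; move -z to the remainder.
  remainder 2y^2 - 3y - z ≠ 0; add g_5 = 2y^2 - 3y - z to the basis.

S(f_3,g_4): lcm = x^2. S = 3x - 2y - 2z^2 - 3.
  leading term x: subtract (-1)·g_4 from 3x - 2y - 2z^2 - 3 → -2y - 2z^2
  leading term y: no divisor's leading term divides it; move -2y to the remainder.
  leading term z^2: no divisor's leading term divides it; move -2z^2 to the remainder.
  remainder -2y - 2z^2 ≠ 0; add g_6 = -2y - 2z^2 to the basis.

S(f_1,g_6): lcm = yz. S = -z^3 + 2z - 3.
  leading term z^3: no divisor's leading term divides it; move -z^3 to the remainder.
  leading term z: no divisor's leading term divides it; move 2z to the remainder.
  leading term 1: no divisor's leading term divides it; move -3 to the remainder.
  remainder -z^3 + 2z - 3 ≠ 0; add g_7 = -z^3 + 2z - 3 to the basis.

The other S-polynomials (S(f_1,f_3), S(f_1,g_4), S(f_2,g_4), S(f_1,g_5), S(f_2,g_5), S(f_3,g_5), S(g_4,g_5), S(f_2,g_6), S(f_3,g_6), S(g_4,g_6), S(g_5,g_6), S(f_1,g_7), S(f_2,g_7), S(f_3,g_7), S(g_4,g_7), S(g_5,g_7), S(g_6,g_7)) all reduce to 0 modulo the current basis, so we have a Gröbner basis.
Inter-reduce: drop elements whose leading term is divisible by another's, tail-reduce, and make monic.

G = {x - 1, y + z^2, z^3 - 2z + 3}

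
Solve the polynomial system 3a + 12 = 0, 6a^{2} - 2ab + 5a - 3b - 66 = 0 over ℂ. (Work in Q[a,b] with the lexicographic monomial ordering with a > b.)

Compute a lex Gröbner basis by Buchberger's algorithm.
f_1 = 3a + 12, LT = a.
f_2 = 6a^{2} - 2ab + 5a - 3b - 66, LT = a^{2}.

S(f_1,f_2): lcm = a^{2}. S = \tfrac{1}{3}ab + \tfrac{19}{6}a + \tfrac{1}{2}b + 11.
  leading term ab: subtract (\tfrac{1}{9}b)·f_1 from \tfrac{1}{3}ab + \tfrac{19}{6}a + \tfrac{1}{2}b + 11 → \tfrac{19}{6}a - \tfrac{5}{6}b + 11
  leading term a: subtract (\tfrac{19}{18})·f_1 from \tfrac{19}{6}a - \tfrac{5}{6}b + 11 → -\tfrac{5}{6}b - \tfrac{5}{3}
  leading term b: no divisor's leading term divides it; move -\tfrac{5}{6}b to the remainder.
  leading term 1: no divisor's leading term divides it; move -\tfrac{5}{3} to the remainder.
  remainder -\tfrac{5}{6}b - \tfrac{5}{3} ≠ 0; add h_3 = -\tfrac{5}{6}b - \tfrac{5}{3} to the basis.

The other S-polynomials (S(f_1,h_3), S(f_2,h_3)) all reduce to 0 modulo the current basis, so we have a Gröbner basis.
Inter-reduce: drop elements whose leading term is divisible by another's, tail-reduce, and make monic.
Reduced Gröbner basis: {a + 4, b + 2}.

A lex Gröbner basis eliminates variables successively. Here b + 2 depends only on b, with roots {-2}; lifting each root through the earlier basis elements recovers the full solutions.
  b = -2: the earlier basis element becomes a + 4 = 0, giving a = -4 — point (-4, -2).
Substituting each solution back into the original system confirms all equations vanish.

{(-4, -2)}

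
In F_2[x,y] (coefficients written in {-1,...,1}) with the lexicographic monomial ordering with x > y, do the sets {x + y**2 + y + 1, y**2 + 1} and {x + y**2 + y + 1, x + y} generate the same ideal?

Yes, the ideals are equal.

Two ideals are equal iff their reduced Gröbner bases coincide (the reduced basis is unique for a fixed ordering).
Buchberger on the first generating set:
f_1 = x + y**2 + y + 1, LT = x.
f_2 = y**2 + 1, LT = y**2.

The S-polynomials (S(f_1,f_2)) all reduce to 0 modulo the current basis, so we have a Gröbner basis.
Inter-reduce: drop elements whose leading term is divisible by another's, tail-reduce, and make monic.
Reduced Gröbner basis: {x + y, y**2 + 1}.

Buchberger on the second generating set:
h_1 = x + y**2 + y + 1, LT = x.
h_2 = x + y, LT = x.

S(h_1,h_2): lcm = x. S = y**2 + 1.
  leading term y**2: no divisor's leading term divides it; move y**2 to the remainder.
  leading term 1: no divisor's leading term divides it; move 1 to the remainder.
  remainder y**2 + 1 ≠ 0; add k_3 = y**2 + 1 to the basis.

The other S-polynomials (S(h_1,k_3), S(h_2,k_3)) all reduce to 0 modulo the current basis, so we have a Gröbner basis.
Inter-reduce: drop elements whose leading term is divisible by another's, tail-reduce, and make monic.
Reduced Gröbner basis: {x + y, y**2 + 1}.

The two bases agree; hence the ideals are identical.
The same test decides containment: I ⊆ J iff every generator of I reduces to 0 modulo a Gröbner basis of J.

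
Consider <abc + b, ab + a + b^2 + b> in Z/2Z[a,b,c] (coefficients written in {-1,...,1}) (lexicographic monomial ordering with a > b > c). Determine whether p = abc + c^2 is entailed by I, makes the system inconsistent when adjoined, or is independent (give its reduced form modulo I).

abc + c^2 is independent of I; its normal form modulo I is b + c^2.

First compute the reduced Gröbner basis of I by Buchberger's algorithm.
f_1 = abc + b, LT = abc.
f_2 = ab + a + b^2 + b, LT = ab.

S(f_1,f_2): lcm = abc. S = ac + b^2c + bc + b.
  leading term ac: no divisor's leading term divides it; move ac to the remainder.
  leading term b^2c: no divisor's leading term divides it; move b^2c to the remainder.
  leading term bc: no divisor's leading term divides it; move bc to the remainder.
  leading term b: no divisor's leading term divides it; move b to the remainder.
  remainder ac + b^2c + bc + b ≠ 0; add h_3 = ac + b^2c + bc + b to the basis.

S(f_1,h_3): lcm = abc. S = b^3c + b^2c + b^2 + b.
  leading term b^3c: no divisor's leading term divides it; move b^3c to the remainder.
  leading term b^2c: no divisor's leading term divides it; move b^2c to the remainder.
  leading term b^2: no divisor's leading term divides it; move b^2 to the remainder.
  leading term b: no divisor's leading term divides it; move b to the remainder.
  remainder b^3c + b^2c + b^2 + b ≠ 0; add h_4 = b^3c + b^2c + b^2 + b to the basis.

The other S-polynomials (S(f_2,h_3), S(f_1,h_4), S(f_2,h_4), S(h_3,h_4)) all reduce to 0 modulo the current basis, so we have a Gröbner basis.
Inter-reduce: drop elements whose leading term is divisible by another's, tail-reduce, and make monic.
Reduced Gröbner basis: {ab + a + b^2 + b, ac + b^2c + bc + b, b^3c + b^2c + b^2 + b}.
Label its elements g_1 = ab + a + b^2 + b, g_2 = ac + b^2c + bc + b, g_3 = b^3c + b^2c + b^2 + b.

Reduce p = abc + c^2 modulo G:
  leading term abc: subtract (c)·g_1 from abc + c^2 → ac + b^2c + bc + c^2
  leading term ac: subtract (1)·g_2 from ac + b^2c + bc + c^2 → b + c^2
  leading term b: no divisor's leading term divides it; move b to the remainder.
  leading term c^2: no divisor's leading term divides it; move c^2 to the remainder.
  normal form = b + c^2.
The normal form is nonzero, so p ∉ I. Since p minus its normal form lies in I, I + (p) = I + (r) where r = b + c^2; decide whether this ideal is the whole ring.
Run Buchberger on G together with r (pairs among the g_i already reduce to 0 since G is a Gröbner basis):
g_1 = ab + a + b^2 + b, LT = ab.
g_2 = ac + b^2c + bc + b, LT = ac.
g_3 = b^3c + b^2c + b^2 + b, LT = b^3c.
r = b + c^2, LT = b.

S(g_1,r): lcm = ab. S = ac^2 + a + b^2 + b.
  leading term ac^2: subtract (c)·g_2 from ac^2 + a + b^2 + b → a + b^2c^2 + b^2 + bc^2 + bc + b
  leading term a: no divisor's leading term divides it; move a to the remainder.
  leading term b^2c^2: subtract (bc^2)·r from b^2c^2 + b^2 + bc^2 + bc + b → b^2 + bc^4 + bc^2 + bc + b
  leading term b^2: subtract (b)·r from b^2 + bc^4 + bc^2 + bc + b → bc^4 + bc + b
  leading term bc^4: subtract (c^4)·r from bc^4 + bc + b → bc + b + c^6
  leading term bc: subtract (c)·r from bc + b + c^6 → b + c^6 + c^3
  leading term b: subtract (1)·r from b + c^6 + c^3 → c^6 + c^3 + c^2
  leading term c^6: no divisor's leading term divides it; move c^6 to the remainder.
  leading term c^3: no divisor's leading term divides it; move c^3 to the remainder.
  leading term c^2: no divisor's leading term divides it; move c^2 to the remainder.
  remainder a + c^6 + c^3 + c^2 ≠ 0; add m_5 = a + c^6 + c^3 + c^2 to the basis.

S(g_3,r): lcm = b^3c. S = b^2c^3 + b^2c + b^2 + b.
  leading term b^2c^3: subtract (bc^3)·r from b^2c^3 + b^2c + b^2 + b → b^2c + b^2 + bc^5 + b
  leading term b^2c: subtract (bc)·r from b^2c + b^2 + bc^5 + b → b^2 + bc^5 + bc^3 + b
  leading term b^2: subtract (b)·r from b^2 + bc^5 + bc^3 + b → bc^5 + bc^3 + bc^2 + b
  leading term bc^5: subtract (c^5)·r from bc^5 + bc^3 + bc^2 + b → bc^3 + bc^2 + b + c^7
  leading term bc^3: subtract (c^3)·r from bc^3 + bc^2 + b + c^7 → bc^2 + b + c^7 + c^5
  leading term bc^2: subtract (c^2)·r from bc^2 + b + c^7 + c^5 → b + c^7 + c^5 + c^4
  leading term b: subtract (1)·r from b + c^7 + c^5 + c^4 → c^7 + c^5 + c^4 + c^2
  leading term c^7: no divisor's leading term divides it; move c^7 to the remainder.
  leading term c^5: no divisor's leading term divides it; move c^5 to the remainder.
  leading term c^4: no divisor's leading term divides it; move c^4 to the remainder.
  leading term c^2: no divisor's leading term divides it; move c^2 to the remainder.
  remainder c^7 + c^5 + c^4 + c^2 ≠ 0; add m_6 = c^7 + c^5 + c^4 + c^2 to the basis.

The other S-polynomials (S(g_1,g_2), S(g_1,g_3), S(g_2,g_3), S(g_2,r), S(g_1,m_5), S(g_2,m_5), S(g_3,m_5), S(r,m_5), S(g_1,m_6), S(g_2,m_6), S(g_3,m_6), S(r,m_6), S(m_5,m_6)) all reduce to 0 modulo the current basis, so we have a Gröbner basis.
Inter-reduce: drop elements whose leading term is divisible by another's, tail-reduce, and make monic.
Reduced Gröbner basis: {a + c^6 + c^3 + c^2, b + c^2, c^7 + c^5 + c^4 + c^2}.
The reduced Gröbner basis of I + (p) is {a + c^6 + c^3 + c^2, b + c^2, c^7 + c^5 + c^4 + c^2} ≠ {1}, a proper ideal, so the enlarged system stays consistent: p is independent of I, with normal form b + c^2.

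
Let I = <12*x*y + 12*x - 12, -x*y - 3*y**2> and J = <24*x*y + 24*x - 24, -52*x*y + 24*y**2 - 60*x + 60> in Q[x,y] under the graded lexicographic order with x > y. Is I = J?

Yes, the ideals are equal.

For a fixed monomial order, each ideal has a unique reduced Gröbner basis; comparing bases decides equality.
Buchberger on the first generating set:
f_1 = 12*x*y + 12*x - 12, LT = x*y.
f_2 = -x*y - 3*y**2, LT = x*y.

S(f_1,f_2): lcm = x*y. S = -3*y**2 + x - 1.
  leading term y**2: no divisor's leading term divides it; move -3*y**2 to the remainder.
  leading term x: no divisor's leading term divides it; move x to the remainder.
  leading term 1: no divisor's leading term divides it; move -1 to the remainder.
  remainder -3*y**2 + x - 1 ≠ 0; add g_3 = -3*y**2 + x - 1 to the basis.

S(f_1,g_3): lcm = x*y**2. S = 1/3*x**2 + x*y - 1/3*x - y.
  leading term x**2: no divisor's leading term divides it; move 1/3*x**2 to the remainder.
  leading term x*y: subtract (1/12)·f_1 from x*y - 1/3*x - y → -4/3*x - y + 1
  leading term x: no divisor's leading term divides it; move -4/3*x to the remainder.
  leading term y: no divisor's leading term divides it; move -y to the remainder.
  leading term 1: no divisor's leading term divides it; move 1 to the remainder.
  remainder 1/3*x**2 - 4/3*x - y + 1 ≠ 0; add g_4 = 1/3*x**2 - 4/3*x - y + 1 to the basis.

The other S-polynomials (S(f_2,g_3), S(f_1,g_4), S(f_2,g_4), S(g_3,g_4)) all reduce to 0 modulo the current basis, so we have a Gröbner basis.
Inter-reduce: drop elements whose leading term is divisible by another's, tail-reduce, and make monic.
Reduced Gröbner basis: {x**2 - 4*x - 3*y + 3, x*y + x - 1, y**2 - 1/3*x + 1/3}.

Buchberger on the second generating set:
h_1 = 24*x*y + 24*x - 24, LT = x*y.
h_2 = -52*x*y + 24*y**2 - 60*x + 60, LT = x*y.

S(h_1,h_2): lcm = x*y. S = 6/13*y**2 - 2/13*x + 2/13.
  leading term y**2: no divisor's leading term divides it; move 6/13*y**2 to the remainder.
  leading term x: no divisor's leading term divides it; move -2/13*x to the remainder.
  leading term 1: no divisor's leading term divides it; move 2/13 to the remainder.
  remainder 6/13*y**2 - 2/13*x + 2/13 ≠ 0; add k_3 = 6/13*y**2 - 2/13*x + 2/13 to the basis.

S(h_1,k_3): lcm = x*y**2. S = 1/3*x**2 + x*y - 1/3*x - y.
  leading term x**2: no divisor's leading term divides it; move 1/3*x**2 to the remainder.
  leading term x*y: subtract (1/24)·h_1 from x*y - 1/3*x - y → -4/3*x - y + 1
  leading term x: no divisor's leading term divides it; move -4/3*x to the remainder.
  leading term y: no divisor's leading term divides it; move -y to the remainder.
  leading term 1: no divisor's leading term divides it; move 1 to the remainder.
  remainder 1/3*x**2 - 4/3*x - y + 1 ≠ 0; add k_4 = 1/3*x**2 - 4/3*x - y + 1 to the basis.

The other S-polynomials (S(h_2,k_3), S(h_1,k_4), S(h_2,k_4), S(k_3,k_4)) all reduce to 0 modulo the current basis, so we have a Gröbner basis.
Inter-reduce: drop elements whose leading term is divisible by another's, tail-reduce, and make monic.
Reduced Gröbner basis: {x**2 - 4*x - 3*y + 3, x*y + x - 1, y**2 - 1/3*x + 1/3}.

The two bases agree; hence the ideals are identical.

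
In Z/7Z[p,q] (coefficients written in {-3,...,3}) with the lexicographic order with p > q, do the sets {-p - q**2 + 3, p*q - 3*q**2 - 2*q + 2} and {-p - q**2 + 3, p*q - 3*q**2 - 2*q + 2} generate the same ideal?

For a fixed monomial order, each ideal has a unique reduced Gröbner basis; comparing bases decides equality.
Buchberger on the first generating set:
f_1 = -p - q**2 + 3, LT = p.
f_2 = p*q - 3*q**2 - 2*q + 2, LT = p*q.

S(f_1,f_2): lcm = p*q. S = q**3 + 3*q**2 - q - 2.
  leading term q**3: no divisor's leading term divides it; move q**3 to the remainder.
  leading term q**2: no divisor's leading term divides it; move 3*q**2 to the remainder.
  leading term q: no divisor's leading term divides it; move -q to the remainder.
  leading term 1: no divisor's leading term divides it; move -2 to the remainder.
  remainder q**3 + 3*q**2 - q - 2 ≠ 0; add g_3 = q**3 + 3*q**2 - q - 2 to the basis.

The other S-polynomials (S(f_1,g_3), S(f_2,g_3)) all reduce to 0 modulo the current basis, so we have a Gröbner basis.
Inter-reduce: drop elements whose leading term is divisible by another's, tail-reduce, and make monic.
Reduced Gröbner basis: {p + q**2 - 3, q**3 + 3*q**2 - q - 2}.

Buchberger on the second generating set:
h_1 = -p - q**2 + 3, LT = p.
h_2 = p*q - 3*q**2 - 2*q + 2, LT = p*q.

S(h_1,h_2): lcm = p*q. S = q**3 + 3*q**2 - q - 2.
  leading term q**3: no divisor's leading term divides it; move q**3 to the remainder.
  leading term q**2: no divisor's leading term divides it; move 3*q**2 to the remainder.
  leading term q: no divisor's leading term divides it; move -q to the remainder.
  leading term 1: no divisor's leading term divides it; move -2 to the remainder.
  remainder q**3 + 3*q**2 - q - 2 ≠ 0; add k_3 = q**3 + 3*q**2 - q - 2 to the basis.

The other S-polynomials (S(h_1,k_3), S(h_2,k_3)) all reduce to 0 modulo the current basis, so we have a Gröbner basis.
Inter-reduce: drop elements whose leading term is divisible by another's, tail-reduce, and make monic.
Reduced Gröbner basis: {p + q**2 - 3, q**3 + 3*q**2 - q - 2}.

The two bases agree; hence the ideals are identical.

Yes, the ideals are equal.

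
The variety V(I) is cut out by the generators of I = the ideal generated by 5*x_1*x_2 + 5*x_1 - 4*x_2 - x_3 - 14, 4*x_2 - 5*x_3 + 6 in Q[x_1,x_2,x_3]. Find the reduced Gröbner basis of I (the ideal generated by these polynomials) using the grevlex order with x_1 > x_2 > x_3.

f_1 = 5*x_1*x_2 + 5*x_1 - 4*x_2 - x_3 - 14, LT = x_1*x_2.
f_2 = 4*x_2 - 5*x_3 + 6, LT = x_2.

S(f_1,f_2): lcm = x_1*x_2. S = 5/4*x_1*x_3 - 1/2*x_1 - 4/5*x_2 - 1/5*x_3 - 14/5.
  leading term x_1*x_3: no divisor's leading term divides it; move 5/4*x_1*x_3 to the remainder.
  leading term x_1: no divisor's leading term divides it; move -1/2*x_1 to the remainder.
  leading term x_2: subtract (-1/5)·f_2 from -4/5*x_2 - 1/5*x_3 - 14/5 → -6/5*x_3 - 8/5
  leading term x_3: no divisor's leading term divides it; move -6/5*x_3 to the remainder.
  leading term 1: no divisor's leading term divides it; move -8/5 to the remainder.
  remainder 5/4*x_1*x_3 - 1/2*x_1 - 6/5*x_3 - 8/5 ≠ 0; add g_3 = 5/4*x_1*x_3 - 1/2*x_1 - 6/5*x_3 - 8/5 to the basis.

The other S-polynomials (S(f_1,g_3), S(f_2,g_3)) all reduce to 0 modulo the current basis, so we have a Gröbner basis.
Inter-reduce: drop elements whose leading term is divisible by another's, tail-reduce, and make monic.

G = {x_1*x_3 - 2/5*x_1 - 24/25*x_3 - 32/25, x_2 - 5/4*x_3 + 3/2}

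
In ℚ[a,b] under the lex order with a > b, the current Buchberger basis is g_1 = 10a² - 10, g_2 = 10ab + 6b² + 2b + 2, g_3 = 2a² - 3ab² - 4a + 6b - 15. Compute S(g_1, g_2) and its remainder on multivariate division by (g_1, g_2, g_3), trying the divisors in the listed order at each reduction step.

S(g_1, g_2) = -⅗ab² - ⅕ab - ⅕a - b; remainder on division = -⅕a + 9/25b³ + 6/25b² - 21/25b + 1/25.

lcm(LM(g_1), LM(g_2)) = a²b.
S = (lcm/LT(g_1))·g_1 − (lcm/LT(g_2))·g_2 = -⅗ab² - ⅕ab - ⅕a - b.
Reduce S modulo (g_1, g_2, g_3) in that order:
  leading term ab²: subtract (-3/50b)·g_2 from -⅗ab² - ⅕ab - ⅕a - b → -⅕ab - ⅕a + 9/25b³ + 3/25b² - 22/25b
  leading term ab: subtract (-1/50)·g_2 from -⅕ab - ⅕a + 9/25b³ + 3/25b² - 22/25b → -⅕a + 9/25b³ + 6/25b² - 21/25b + 1/25
  leading term a: no divisor's leading term divides it; move -⅕a to the remainder.
  leading term b³: no divisor's leading term divides it; move 9/25b³ to the remainder.
  leading term b²: no divisor's leading term divides it; move 6/25b² to the remainder.
  leading term b: no divisor's leading term divides it; move -21/25b to the remainder.
  leading term 1: no divisor's leading term divides it; move 1/25 to the remainder.
The remainder -⅕a + 9/25b³ + 6/25b² - 21/25b + 1/25 is nonzero, so it would be added as the next basis element.
An S-polynomial is built so that the two leading terms cancel; whether anything survives reduction is exactly the Gröbner-basis criterion.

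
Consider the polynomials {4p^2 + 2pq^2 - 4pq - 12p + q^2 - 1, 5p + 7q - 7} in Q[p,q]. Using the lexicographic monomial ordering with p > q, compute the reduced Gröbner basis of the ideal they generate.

G = {p + 7/5q - 7/5, q^3 - 431/70q^2 + 8/5q + 249/70}

The reduced Gröbner basis is the canonical form of the ideal for this ordering.

f_1 = 4p^2 + 2pq^2 - 4pq - 12p + q^2 - 1, LT = p^2.
f_2 = 5p + 7q - 7, LT = p.

S(f_1,f_2): lcm = p^2. S = 1/2pq^2 - 12/5pq - 8/5p + 1/4q^2 - 1/4.
  reduce S modulo (f_1, f_2):
  remainder -7/10q^3 + 431/100q^2 - 28/25q - 249/100 ≠ 0; add g_3 = -7/10q^3 + 431/100q^2 - 28/25q - 249/100 to the basis.

The other S-polynomials (S(f_1,g_3), S(f_2,g_3)) all reduce to 0 modulo the current basis, so we have a Gröbner basis.
Inter-reduce: drop elements whose leading term is divisible by another's, tail-reduce, and make monic.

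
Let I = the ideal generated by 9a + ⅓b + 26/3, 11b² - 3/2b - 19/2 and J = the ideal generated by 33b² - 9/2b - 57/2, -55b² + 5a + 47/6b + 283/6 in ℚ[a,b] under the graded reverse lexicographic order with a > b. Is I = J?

Equality of ideals is decidable: compute both reduced Gröbner bases (unique for the ordering) and check whether they agree.
Buchberger on the first generating set:
f_1 = 9a + ⅓b + 26/3, LT = a.
f_2 = 11b² - 3/2b - 19/2, LT = b².

S(f_1,f_2): leading monomials are coprime, so the S-polynomial reduces to 0 (Buchberger's first criterion).
Every S-polynomial of the final basis reduces to 0, so we have a Gröbner basis.
Inter-reduce: drop elements whose leading term is divisible by another's, tail-reduce, and make monic.
Reduced Gröbner basis: {b² - 3/22b - 19/22, a + 1/27b + 26/27}.

Buchberger on the second generating set:
h_1 = 33b² - 9/2b - 57/2, LT = b².
h_2 = -55b² + 5a + 47/6b + 283/6, LT = b².

S(h_1,h_2): lcm = b². S = 1/11a + 1/165b - 1/165.
  leading term a: no divisor's leading term divides it; move 1/11a to the remainder.
  leading term b: no divisor's leading term divides it; move 1/165b to the remainder.
  leading term 1: no divisor's leading term divides it; move -1/165 to the remainder.
  remainder 1/11a + 1/165b - 1/165 ≠ 0; add k_3 = 1/11a + 1/165b - 1/165 to the basis.

S(h_1,k_3): leading monomials are coprime, so the S-polynomial reduces to 0 (Buchberger's first criterion).
S(h_2,k_3): leading monomials are coprime, so the S-polynomial reduces to 0 (Buchberger's first criterion).
Every S-polynomial of the final basis reduces to 0, so we have a Gröbner basis.
Inter-reduce: drop elements whose leading term is divisible by another's, tail-reduce, and make monic.
Reduced Gröbner basis: {b² - 3/22b - 19/22, a + 1/15b - 1/15}.

These differ, so the ideals are not equal.
The choice of monomial ordering does not affect the verdict — as long as both bases are computed under the same ordering, their equality decides ideal equality.

No, the ideals differ.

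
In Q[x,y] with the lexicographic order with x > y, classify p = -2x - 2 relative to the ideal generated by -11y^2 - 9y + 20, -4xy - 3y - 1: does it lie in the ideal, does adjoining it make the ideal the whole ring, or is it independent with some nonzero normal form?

First compute the reduced Gröbner basis of I by Buchberger's algorithm.
f_1 = -11y^2 - 9y + 20, LT = y^2.
f_2 = -4xy - 3y - 1, LT = xy.

S(f_1,f_2): lcm = xy^2. S = 9/11xy - 20/11x - 3/4y^2 - 1/4y.
  leading term xy: subtract (-9/44)·f_2 from 9/11xy - 20/11x - 3/4y^2 - 1/4y → -20/11x - 3/4y^2 - 19/22y - 9/44
  leading term x: no divisor's leading term divides it; move -20/11x to the remainder.
  leading term y^2: subtract (3/44)·f_1 from -3/4y^2 - 19/22y - 9/44 → -1/4y - 69/44
  leading term y: no divisor's leading term divides it; move -1/4y to the remainder.
  leading term 1: no divisor's leading term divides it; move -69/44 to the remainder.
  remainder -20/11x - 1/4y - 69/44 ≠ 0; add h_3 = -20/11x - 1/4y - 69/44 to the basis.

The other S-polynomials (S(f_1,h_3), S(f_2,h_3)) all reduce to 0 modulo the current basis, so we have a Gröbner basis.
Inter-reduce: drop elements whose leading term is divisible by another's, tail-reduce, and make monic.
Reduced Gröbner basis: {x + 11/80y + 69/80, y^2 + 9/11y - 20/11}.
Label its elements g_1 = x + 11/80y + 69/80, g_2 = y^2 + 9/11y - 20/11.

Reduce p = -2x - 2 modulo G:
  leading term x: subtract (-2)·g_1 from -2x - 2 → 11/40y - 11/40
  leading term y: no divisor's leading term divides it; move 11/40y to the remainder.
  leading term 1: no divisor's leading term divides it; move -11/40 to the remainder.
  normal form = 11/40y - 11/40.
The normal form is nonzero, so p ∉ I. Since p minus its normal form lies in I, I + (p) = I + (r) where r = 11/40y - 11/40; decide whether this ideal is the whole ring.
Run Buchberger on G together with r (pairs among the g_i already reduce to 0 since G is a Gröbner basis):
g_1 = x + 11/80y + 69/80, LT = x.
g_2 = y^2 + 9/11y - 20/11, LT = y^2.
r = 11/40y - 11/40, LT = y.

The S-polynomials (S(g_1,g_2), S(g_1,r), S(g_2,r)) all reduce to 0 modulo the current basis, so we have a Gröbner basis.
Inter-reduce: drop elements whose leading term is divisible by another's, tail-reduce, and make monic.
Reduced Gröbner basis: {x + 1, y - 1}.
The reduced Gröbner basis of I + (p) is {x + 1, y - 1} ≠ {1}, a proper ideal, so the enlarged system stays consistent: p is independent of I, with normal form 11/40y - 11/40.

-2x - 2 is independent of I; its normal form modulo I is 11/40y - 11/40.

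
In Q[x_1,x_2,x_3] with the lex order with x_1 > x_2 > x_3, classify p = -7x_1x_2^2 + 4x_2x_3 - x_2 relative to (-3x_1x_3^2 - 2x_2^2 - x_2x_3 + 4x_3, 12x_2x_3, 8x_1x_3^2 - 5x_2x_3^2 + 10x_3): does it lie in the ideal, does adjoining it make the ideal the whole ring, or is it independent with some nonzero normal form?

First compute the reduced Gröbner basis of I by Buchberger's algorithm.
f_1 = -3x_1x_3^2 - 2x_2^2 - x_2x_3 + 4x_3, LT = x_1x_3^2.
f_2 = 12x_2x_3, LT = x_2x_3.
f_3 = 8x_1x_3^2 - 5x_2x_3^2 + 10x_3, LT = x_1x_3^2.

S(f_1,f_2): lcm = x_1x_2x_3^2. S = 2/3x_2^3 + 1/3x_2^2x_3 - 4/3x_2x_3.
  leading term x_2^3: no divisor's leading term divides it; move 2/3x_2^3 to the remainder.
  leading term x_2^2x_3: subtract (1/36x_2)·f_2 from 1/3x_2^2x_3 - 4/3x_2x_3 → -4/3x_2x_3
  leading term x_2x_3: subtract (-1/9)·f_2 from -4/3x_2x_3 → 0
  remainder 2/3x_2^3 ≠ 0; add h_4 = 2/3x_2^3 to the basis.

S(f_1,f_3): lcm = x_1x_3^2. S = 2/3x_2^2 + 5/8x_2x_3^2 + 1/3x_2x_3 - 31/12x_3.
  leading term x_2^2: no divisor's leading term divides it; move 2/3x_2^2 to the remainder.
  leading term x_2x_3^2: subtract (5/96x_3)·f_2 from 5/8x_2x_3^2 + 1/3x_2x_3 - 31/12x_3 → 1/3x_2x_3 - 31/12x_3
  leading term x_2x_3: subtract (1/36)·f_2 from 1/3x_2x_3 - 31/12x_3 → -31/12x_3
  leading term x_3: no divisor's leading term divides it; move -31/12x_3 to the remainder.
  remainder 2/3x_2^2 - 31/12x_3 ≠ 0; add h_5 = 2/3x_2^2 - 31/12x_3 to the basis.

S(f_2,h_5): lcm = x_2^2x_3. S = 31/8x_3^2.
  leading term x_3^2: no divisor's leading term divides it; move 31/8x_3^2 to the remainder.
  remainder 31/8x_3^2 ≠ 0; add h_6 = 31/8x_3^2 to the basis.

S(f_1,h_6): lcm = x_1x_3^2. S = 2/3x_2^2 + 1/3x_2x_3 - 4/3x_3.
  leading term x_2^2: subtract (1)·h_5 from 2/3x_2^2 + 1/3x_2x_3 - 4/3x_3 → 1/3x_2x_3 + 5/4x_3
  leading term x_2x_3: subtract (1/36)·f_2 from 1/3x_2x_3 + 5/4x_3 → 5/4x_3
  leading term x_3: no divisor's leading term divides it; move 5/4x_3 to the remainder.
  remainder 5/4x_3 ≠ 0; add h_7 = 5/4x_3 to the basis.

The other S-polynomials (S(f_2,f_3), S(f_1,h_4), S(f_2,h_4), S(f_3,h_4), S(f_1,h_5), S(f_3,h_5), S(h_4,h_5), S(f_2,h_6), S(f_3,h_6), S(h_4,h_6), S(h_5,h_6), S(f_1,h_7), S(f_2,h_7), S(f_3,h_7), S(h_4,h_7), S(h_5,h_7), S(h_6,h_7)) all reduce to 0 modulo the current basis, so we have a Gröbner basis.
Inter-reduce: drop elements whose leading term is divisible by another's, tail-reduce, and make monic.
Reduced Gröbner basis: {x_2^2, x_3}.
Label its elements g_1 = x_2^2, g_2 = x_3.

Reduce p = -7x_1x_2^2 + 4x_2x_3 - x_2 modulo G:
  leading term x_1x_2^2: subtract (-7x_1)·g_1 from -7x_1x_2^2 + 4x_2x_3 - x_2 → 4x_2x_3 - x_2
  leading term x_2x_3: subtract (4x_2)·g_2 from 4x_2x_3 - x_2 → -x_2
  leading term x_2: no divisor's leading term divides it; move -x_2 to the remainder.
  normal form = -x_2.
The normal form is nonzero, so p ∉ I. Since p minus its normal form lies in I, I + (p) = I + (r) where r = -x_2; decide whether this ideal is the whole ring.
Run Buchberger on G together with r (pairs among the g_i already reduce to 0 since G is a Gröbner basis):
g_1 = x_2^2, LT = x_2^2.
g_2 = x_3, LT = x_3.
r = -x_2, LT = x_2.

The S-polynomials (S(g_1,g_2), S(g_1,r), S(g_2,r)) all reduce to 0 modulo the current basis, so we have a Gröbner basis.
Inter-reduce: drop elements whose leading term is divisible by another's, tail-reduce, and make monic.
Reduced Gröbner basis: {x_2, x_3}.
The reduced Gröbner basis of I + (p) is {x_2, x_3} ≠ {1}, a proper ideal, so the enlarged system stays consistent: p is independent of I, with normal form -x_2.

-7x_1x_2^2 + 4x_2x_3 - x_2 is independent of I; its normal form modulo I is -x_2.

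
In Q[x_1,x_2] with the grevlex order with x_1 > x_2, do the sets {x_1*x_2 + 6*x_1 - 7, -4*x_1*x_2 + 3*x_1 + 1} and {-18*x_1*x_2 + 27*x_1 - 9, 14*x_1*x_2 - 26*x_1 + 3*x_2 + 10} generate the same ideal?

For a fixed monomial order, each ideal has a unique reduced Gröbner basis; comparing bases decides equality.
Buchberger on the first generating set:
f_1 = x_1*x_2 + 6*x_1 - 7, LT = x_1*x_2.
f_2 = -4*x_1*x_2 + 3*x_1 + 1, LT = x_1*x_2.

S(f_1,f_2): lcm = x_1*x_2. S = 27/4*x_1 - 27/4.
  leading term x_1: no divisor's leading term divides it; move 27/4*x_1 to the remainder.
  leading term 1: no divisor's leading term divides it; move -27/4 to the remainder.
  remainder 27/4*x_1 - 27/4 ≠ 0; add g_3 = 27/4*x_1 - 27/4 to the basis.

S(f_1,g_3): lcm = x_1*x_2. S = 6*x_1 + x_2 - 7.
  leading term x_1: subtract (8/9)·g_3 from 6*x_1 + x_2 - 7 → x_2 - 1
  leading term x_2: no divisor's leading term divides it; move x_2 to the remainder.
  leading term 1: no divisor's leading term divides it; move -1 to the remainder.
  remainder x_2 - 1 ≠ 0; add g_4 = x_2 - 1 to the basis.

The other S-polynomials (S(f_2,g_3), S(f_1,g_4), S(f_2,g_4), S(g_3,g_4)) all reduce to 0 modulo the current basis, so we have a Gröbner basis.
Inter-reduce: drop elements whose leading term is divisible by another's, tail-reduce, and make monic.
Reduced Gröbner basis: {x_1 - 1, x_2 - 1}.

Buchberger on the second generating set:
h_1 = -18*x_1*x_2 + 27*x_1 - 9, LT = x_1*x_2.
h_2 = 14*x_1*x_2 - 26*x_1 + 3*x_2 + 10, LT = x_1*x_2.

S(h_1,h_2): lcm = x_1*x_2. S = 5/14*x_1 - 3/14*x_2 - 3/14.
  leading term x_1: no divisor's leading term divides it; move 5/14*x_1 to the remainder.
  leading term x_2: no divisor's leading term divides it; move -3/14*x_2 to the remainder.
  leading term 1: no divisor's leading term divides it; move -3/14 to the remainder.
  remainder 5/14*x_1 - 3/14*x_2 - 3/14 ≠ 0; add k_3 = 5/14*x_1 - 3/14*x_2 - 3/14 to the basis.

S(h_1,k_3): lcm = x_1*x_2. S = 3/5*x_2**2 - 3/2*x_1 + 3/5*x_2 + 1/2.
  leading term x_2**2: no divisor's leading term divides it; move 3/5*x_2**2 to the remainder.
  leading term x_1: subtract (-21/5)·k_3 from -3/2*x_1 + 3/5*x_2 + 1/2 → -3/10*x_2 - 2/5
  leading term x_2: no divisor's leading term divides it; move -3/10*x_2 to the remainder.
  leading term 1: no divisor's leading term divides it; move -2/5 to the remainder.
  remainder 3/5*x_2**2 - 3/10*x_2 - 2/5 ≠ 0; add k_4 = 3/5*x_2**2 - 3/10*x_2 - 2/5 to the basis.

The other S-polynomials (S(h_2,k_3), S(h_1,k_4), S(h_2,k_4), S(k_3,k_4)) all reduce to 0 modulo the current basis, so we have a Gröbner basis.
Inter-reduce: drop elements whose leading term is divisible by another's, tail-reduce, and make monic.
Reduced Gröbner basis: {x_2**2 - 1/2*x_2 - 2/3, x_1 - 3/5*x_2 - 3/5}.

These differ, so the ideals are not equal.
The choice of monomial ordering does not affect the verdict — as long as both bases are computed under the same ordering, their equality decides ideal equality.

No, the ideals differ.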